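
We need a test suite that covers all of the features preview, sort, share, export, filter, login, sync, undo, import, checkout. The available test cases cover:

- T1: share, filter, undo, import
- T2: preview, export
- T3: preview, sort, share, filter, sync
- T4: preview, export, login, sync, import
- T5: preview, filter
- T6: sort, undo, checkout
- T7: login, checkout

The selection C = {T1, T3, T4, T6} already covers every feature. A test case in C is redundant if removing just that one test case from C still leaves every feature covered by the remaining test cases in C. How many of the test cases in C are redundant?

Drop T1: the rest still cover every feature — redundant.
Drop T3: the rest still cover every feature — redundant.
Drop T4: export, login uncovered — not redundant.
Drop T6: checkout uncovered — not redundant.
2 redundant: T1, T3.

2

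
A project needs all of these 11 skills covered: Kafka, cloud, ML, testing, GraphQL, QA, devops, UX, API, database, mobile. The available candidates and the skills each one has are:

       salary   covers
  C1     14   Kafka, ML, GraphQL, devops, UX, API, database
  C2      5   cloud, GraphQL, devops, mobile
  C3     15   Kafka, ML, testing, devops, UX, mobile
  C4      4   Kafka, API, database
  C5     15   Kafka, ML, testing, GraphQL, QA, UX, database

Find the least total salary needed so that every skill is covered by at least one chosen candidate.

24

C2, C4, C5 cover every skill at salary 5 + 4 + 15 = 24.
Any cover uses at least 3 candidates; among all covering selections none totals below 24.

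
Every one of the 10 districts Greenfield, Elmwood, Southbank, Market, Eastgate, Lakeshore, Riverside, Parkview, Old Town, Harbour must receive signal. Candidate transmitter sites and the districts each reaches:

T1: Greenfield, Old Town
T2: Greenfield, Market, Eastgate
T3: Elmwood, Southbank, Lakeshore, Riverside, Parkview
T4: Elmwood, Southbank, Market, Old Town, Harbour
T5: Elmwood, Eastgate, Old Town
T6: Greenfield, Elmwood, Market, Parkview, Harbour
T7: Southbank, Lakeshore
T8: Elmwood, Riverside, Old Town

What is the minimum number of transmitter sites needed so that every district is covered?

3

T2, T3, T4 together cover {Greenfield, Elmwood, Southbank, Market, Eastgate, Lakeshore, Riverside, Parkview, Old Town, Harbour} — every district.
No 2 of the 8 transmitter sites cover everything (all 28 pairs fall short), so 3 is minimum.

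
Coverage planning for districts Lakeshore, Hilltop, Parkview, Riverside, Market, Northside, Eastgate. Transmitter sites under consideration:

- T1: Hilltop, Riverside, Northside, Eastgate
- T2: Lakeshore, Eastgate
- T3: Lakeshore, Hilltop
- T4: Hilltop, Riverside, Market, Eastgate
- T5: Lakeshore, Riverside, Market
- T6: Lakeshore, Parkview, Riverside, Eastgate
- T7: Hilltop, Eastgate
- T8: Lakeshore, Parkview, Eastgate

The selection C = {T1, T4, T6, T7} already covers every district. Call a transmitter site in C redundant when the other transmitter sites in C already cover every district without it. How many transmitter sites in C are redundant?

1

Drop T1: Northside uncovered — not redundant.
Drop T4: Market uncovered — not redundant.
Drop T6: Lakeshore, Parkview uncovered — not redundant.
Drop T7: the rest still cover every district — redundant.
1 redundant: T7.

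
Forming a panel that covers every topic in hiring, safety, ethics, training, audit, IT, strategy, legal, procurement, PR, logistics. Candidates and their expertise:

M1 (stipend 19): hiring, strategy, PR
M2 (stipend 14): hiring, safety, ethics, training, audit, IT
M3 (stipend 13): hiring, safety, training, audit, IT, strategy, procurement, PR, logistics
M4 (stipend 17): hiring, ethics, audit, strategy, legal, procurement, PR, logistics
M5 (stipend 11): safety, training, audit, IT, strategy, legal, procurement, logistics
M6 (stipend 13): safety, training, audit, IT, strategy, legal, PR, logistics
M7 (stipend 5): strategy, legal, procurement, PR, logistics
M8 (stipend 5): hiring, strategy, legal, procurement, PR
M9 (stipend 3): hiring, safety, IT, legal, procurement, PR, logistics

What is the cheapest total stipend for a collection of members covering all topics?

19

M2, M7 cover every topic at stipend 14 + 5 = 19.
Any cover uses at least 2 members; among all covering selections none totals below 19.
Greedy by coverage-per-stipend would pick M9, M5, M2 for 28 — worse than the optimum 19.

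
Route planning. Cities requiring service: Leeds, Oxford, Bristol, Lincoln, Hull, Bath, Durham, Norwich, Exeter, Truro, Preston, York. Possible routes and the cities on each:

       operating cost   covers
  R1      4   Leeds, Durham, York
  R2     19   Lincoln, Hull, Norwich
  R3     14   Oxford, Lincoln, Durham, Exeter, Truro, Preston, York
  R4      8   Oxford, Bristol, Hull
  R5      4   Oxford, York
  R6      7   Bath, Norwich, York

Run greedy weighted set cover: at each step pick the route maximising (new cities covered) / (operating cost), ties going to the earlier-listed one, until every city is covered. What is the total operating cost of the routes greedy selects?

33

Pick 1: R1 adds 3 new (Leeds, Durham, York) at operating cost 4 (ratio 3/4).
Pick 2: R4 adds 3 new (Oxford, Bristol, Hull) at operating cost 8 (ratio 3/8).
Pick 3: R3 adds 4 new (Lincoln, Exeter, Truro, Preston) at operating cost 14 (ratio 4/14).
Pick 4: R6 adds 2 new (Bath, Norwich) at operating cost 7 (ratio 2/7).
Greedy total operating cost: 4 + 8 + 14 + 7 = 33.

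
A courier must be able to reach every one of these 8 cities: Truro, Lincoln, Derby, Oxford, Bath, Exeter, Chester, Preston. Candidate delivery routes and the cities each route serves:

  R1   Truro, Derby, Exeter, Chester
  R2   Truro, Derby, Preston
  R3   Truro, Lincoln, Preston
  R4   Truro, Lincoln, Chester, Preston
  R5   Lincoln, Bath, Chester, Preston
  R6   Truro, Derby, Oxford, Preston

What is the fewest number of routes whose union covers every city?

R1, R5, R6 together cover {Truro, Lincoln, Derby, Oxford, Bath, Exeter, Chester, Preston} — every city.
No 2 of the 6 routes cover everything (all 15 pairs fall short), so 3 is minimum.

3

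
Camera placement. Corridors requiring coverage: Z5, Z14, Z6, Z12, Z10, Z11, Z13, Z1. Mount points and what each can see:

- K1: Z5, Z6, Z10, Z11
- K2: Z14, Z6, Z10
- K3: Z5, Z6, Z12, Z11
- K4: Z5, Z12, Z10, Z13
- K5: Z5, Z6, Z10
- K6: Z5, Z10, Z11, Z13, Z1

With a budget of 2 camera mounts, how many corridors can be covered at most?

7

Choosing K2, K6 covers {Z5, Z14, Z6, Z10, Z11, Z13, Z1} — 7 corridors.
No choice of 2 camera mounts does better; here Z12 is left uncovered.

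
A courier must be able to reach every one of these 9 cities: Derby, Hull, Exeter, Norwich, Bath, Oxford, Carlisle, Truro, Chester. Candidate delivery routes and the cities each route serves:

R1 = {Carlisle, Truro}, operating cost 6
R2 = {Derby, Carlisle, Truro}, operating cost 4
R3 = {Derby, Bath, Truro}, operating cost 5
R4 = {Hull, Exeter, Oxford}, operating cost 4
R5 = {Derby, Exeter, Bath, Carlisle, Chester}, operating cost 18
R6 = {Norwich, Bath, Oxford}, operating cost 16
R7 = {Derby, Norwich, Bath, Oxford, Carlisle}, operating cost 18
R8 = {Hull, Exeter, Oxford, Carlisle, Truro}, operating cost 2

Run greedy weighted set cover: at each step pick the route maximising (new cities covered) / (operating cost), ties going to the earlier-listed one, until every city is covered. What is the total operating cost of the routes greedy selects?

Pick 1: R8 adds 5 new (Hull, Exeter, Oxford, Carlisle, Truro) at operating cost 2 (ratio 5/2).
Pick 2: R3 adds 2 new (Derby, Bath) at operating cost 5 (ratio 2/5).
Pick 3: R6 adds 1 new (Norwich) at operating cost 16 (ratio 1/16).
Pick 4: R5 adds 1 new (Chester) at operating cost 18 (ratio 1/18).
Greedy total operating cost: 2 + 5 + 16 + 18 = 41. (The true optimum is 36, so greedy overshoots here.)

41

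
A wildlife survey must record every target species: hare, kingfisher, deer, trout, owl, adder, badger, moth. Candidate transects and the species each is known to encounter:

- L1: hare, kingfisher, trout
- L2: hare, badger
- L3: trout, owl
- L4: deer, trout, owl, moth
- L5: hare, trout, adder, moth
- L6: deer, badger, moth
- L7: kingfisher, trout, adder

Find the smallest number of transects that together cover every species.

3

L2, L4, L7 together cover {hare, kingfisher, deer, trout, owl, adder, badger, moth} — every species.
No 2 of the 7 transects cover everything (all 21 pairs fall short), so 3 is minimum.
Greedy (largest uncovered first) would take L4, L1, L2, L5 — 4 transects — but 3 suffice.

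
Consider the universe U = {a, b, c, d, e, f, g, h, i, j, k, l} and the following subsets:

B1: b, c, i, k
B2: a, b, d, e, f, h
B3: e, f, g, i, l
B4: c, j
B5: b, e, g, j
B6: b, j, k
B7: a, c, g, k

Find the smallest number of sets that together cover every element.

4

B1, B2, B3, B4 together cover {a, b, c, d, e, f, g, h, i, j, k, l} — every element.
No 3 of the 7 sets cover everything (all 35 triples fall short), so 4 is minimum.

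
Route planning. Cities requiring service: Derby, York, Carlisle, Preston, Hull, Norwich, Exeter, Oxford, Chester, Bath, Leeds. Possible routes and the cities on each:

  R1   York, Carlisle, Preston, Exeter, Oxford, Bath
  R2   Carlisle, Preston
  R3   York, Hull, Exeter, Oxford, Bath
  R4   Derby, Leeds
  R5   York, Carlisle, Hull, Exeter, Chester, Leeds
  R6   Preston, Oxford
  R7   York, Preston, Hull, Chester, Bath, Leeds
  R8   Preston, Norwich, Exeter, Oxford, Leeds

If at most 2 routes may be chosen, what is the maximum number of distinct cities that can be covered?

Choosing R1, R5 covers {York, Carlisle, Preston, Hull, Exeter, Oxford, Chester, Bath, Leeds} — 9 cities.
No choice of 2 routes does better; here Derby, Norwich are left uncovered.

9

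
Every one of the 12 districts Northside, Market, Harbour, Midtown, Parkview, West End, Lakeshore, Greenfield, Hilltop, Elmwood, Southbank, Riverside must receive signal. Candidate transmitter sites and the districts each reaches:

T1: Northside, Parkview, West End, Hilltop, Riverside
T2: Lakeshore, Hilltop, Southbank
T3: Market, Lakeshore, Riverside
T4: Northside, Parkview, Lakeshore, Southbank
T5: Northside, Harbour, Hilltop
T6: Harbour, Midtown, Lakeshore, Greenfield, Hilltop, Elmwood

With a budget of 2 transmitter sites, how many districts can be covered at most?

Choosing T1, T6 covers {Northside, Harbour, Midtown, Parkview, West End, Lakeshore, Greenfield, Hilltop, Elmwood, Riverside} — 10 districts.
No choice of 2 transmitter sites does better; here Market, Southbank are left uncovered.

10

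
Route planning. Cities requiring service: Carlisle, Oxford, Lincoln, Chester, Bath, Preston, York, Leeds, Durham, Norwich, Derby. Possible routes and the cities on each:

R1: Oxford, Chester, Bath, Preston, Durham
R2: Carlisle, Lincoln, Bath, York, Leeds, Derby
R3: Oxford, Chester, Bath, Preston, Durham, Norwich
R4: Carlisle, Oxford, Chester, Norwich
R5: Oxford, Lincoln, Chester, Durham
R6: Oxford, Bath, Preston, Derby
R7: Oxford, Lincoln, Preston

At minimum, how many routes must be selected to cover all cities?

R2, R3 together cover {Carlisle, Oxford, Lincoln, Chester, Bath, Preston, York, Leeds, Durham, Norwich, Derby} — every city.
No single route contains all 11 cities, so 2 is optimal.

2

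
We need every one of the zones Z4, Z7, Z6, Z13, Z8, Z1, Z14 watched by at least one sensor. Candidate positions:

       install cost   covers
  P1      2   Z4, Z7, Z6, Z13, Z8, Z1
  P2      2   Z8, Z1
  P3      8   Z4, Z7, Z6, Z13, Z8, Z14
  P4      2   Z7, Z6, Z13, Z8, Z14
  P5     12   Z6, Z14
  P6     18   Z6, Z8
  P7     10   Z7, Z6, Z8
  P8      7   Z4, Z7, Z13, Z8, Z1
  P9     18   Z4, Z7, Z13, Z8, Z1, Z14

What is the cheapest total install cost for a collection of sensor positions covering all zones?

P1, P4 cover every zone at install cost 2 + 2 = 4.
Any cover uses at least 2 sensor positions; among all covering selections none totals below 4.

4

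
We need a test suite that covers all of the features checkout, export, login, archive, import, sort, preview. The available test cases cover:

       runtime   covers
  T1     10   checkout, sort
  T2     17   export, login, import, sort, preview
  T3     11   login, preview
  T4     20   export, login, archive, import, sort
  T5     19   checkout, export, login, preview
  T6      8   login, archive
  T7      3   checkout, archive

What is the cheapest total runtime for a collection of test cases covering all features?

20

T2, T7 cover every feature at runtime 17 + 3 = 20.
Any cover uses at least 2 test cases; among all covering selections none totals below 20.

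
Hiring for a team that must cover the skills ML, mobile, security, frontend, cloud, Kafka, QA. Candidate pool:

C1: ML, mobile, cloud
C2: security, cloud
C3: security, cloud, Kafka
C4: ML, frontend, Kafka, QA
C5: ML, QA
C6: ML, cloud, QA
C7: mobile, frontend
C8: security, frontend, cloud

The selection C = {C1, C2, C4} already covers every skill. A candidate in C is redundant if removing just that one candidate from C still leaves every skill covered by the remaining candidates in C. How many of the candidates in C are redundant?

Drop C1: mobile uncovered — not redundant.
Drop C2: security uncovered — not redundant.
Drop C4: frontend, Kafka, QA uncovered — not redundant.
None of the candidates in C is redundant.

0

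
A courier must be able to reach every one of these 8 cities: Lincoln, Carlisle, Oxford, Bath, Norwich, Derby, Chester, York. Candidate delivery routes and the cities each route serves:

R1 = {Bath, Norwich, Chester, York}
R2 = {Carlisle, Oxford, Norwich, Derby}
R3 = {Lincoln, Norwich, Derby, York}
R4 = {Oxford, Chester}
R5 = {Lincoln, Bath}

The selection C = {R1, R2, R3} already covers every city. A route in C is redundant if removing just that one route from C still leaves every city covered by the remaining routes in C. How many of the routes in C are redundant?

0

Drop R1: Bath, Chester uncovered — not redundant.
Drop R2: Carlisle, Oxford uncovered — not redundant.
Drop R3: Lincoln uncovered — not redundant.
None of the routes in C is redundant.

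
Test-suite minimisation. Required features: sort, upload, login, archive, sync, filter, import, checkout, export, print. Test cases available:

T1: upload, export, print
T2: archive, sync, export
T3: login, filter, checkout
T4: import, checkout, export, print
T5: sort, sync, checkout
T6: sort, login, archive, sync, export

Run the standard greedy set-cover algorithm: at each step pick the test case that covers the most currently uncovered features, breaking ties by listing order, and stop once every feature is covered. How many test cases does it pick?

Pick 1: T6 covers 5 new features (sort, login, archive, sync, export).
Pick 2: T4 covers 3 new features (import, checkout, print).
Pick 3: T1 covers 1 new features (upload).
Pick 4: T3 covers 1 new features (filter).
Greedy uses 4 test cases.

4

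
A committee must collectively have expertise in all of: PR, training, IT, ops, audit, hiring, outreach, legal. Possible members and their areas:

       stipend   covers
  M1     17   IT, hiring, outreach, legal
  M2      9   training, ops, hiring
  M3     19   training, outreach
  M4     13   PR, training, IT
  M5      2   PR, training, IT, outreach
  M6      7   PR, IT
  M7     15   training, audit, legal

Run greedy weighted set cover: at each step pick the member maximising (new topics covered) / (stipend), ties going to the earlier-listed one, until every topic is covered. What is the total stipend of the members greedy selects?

26

Pick 1: M5 adds 4 new (PR, training, IT, outreach) at stipend 2 (ratio 4/2).
Pick 2: M2 adds 2 new (ops, hiring) at stipend 9 (ratio 2/9).
Pick 3: M7 adds 2 new (audit, legal) at stipend 15 (ratio 2/15).
Greedy total stipend: 2 + 9 + 15 = 26.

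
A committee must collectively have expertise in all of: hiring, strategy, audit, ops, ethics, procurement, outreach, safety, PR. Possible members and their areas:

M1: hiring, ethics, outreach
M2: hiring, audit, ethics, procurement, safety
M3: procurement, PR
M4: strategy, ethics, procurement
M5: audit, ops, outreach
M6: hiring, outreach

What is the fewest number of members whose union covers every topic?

M2, M3, M4, M5 together cover {hiring, strategy, audit, ops, ethics, procurement, outreach, safety, PR} — every topic.
No 3 of the 6 members cover everything (all 20 triples fall short), so 4 is minimum.

4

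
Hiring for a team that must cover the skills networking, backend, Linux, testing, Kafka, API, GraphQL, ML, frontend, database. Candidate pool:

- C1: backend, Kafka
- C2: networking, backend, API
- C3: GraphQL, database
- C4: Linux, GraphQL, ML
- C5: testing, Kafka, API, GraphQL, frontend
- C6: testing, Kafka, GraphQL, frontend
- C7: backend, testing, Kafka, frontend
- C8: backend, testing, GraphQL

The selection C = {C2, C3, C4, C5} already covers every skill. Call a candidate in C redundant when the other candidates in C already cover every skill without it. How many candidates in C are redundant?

Drop C2: networking, backend uncovered — not redundant.
Drop C3: database uncovered — not redundant.
Drop C4: Linux, ML uncovered — not redundant.
Drop C5: testing, Kafka, frontend uncovered — not redundant.
None of the candidates in C is redundant.

0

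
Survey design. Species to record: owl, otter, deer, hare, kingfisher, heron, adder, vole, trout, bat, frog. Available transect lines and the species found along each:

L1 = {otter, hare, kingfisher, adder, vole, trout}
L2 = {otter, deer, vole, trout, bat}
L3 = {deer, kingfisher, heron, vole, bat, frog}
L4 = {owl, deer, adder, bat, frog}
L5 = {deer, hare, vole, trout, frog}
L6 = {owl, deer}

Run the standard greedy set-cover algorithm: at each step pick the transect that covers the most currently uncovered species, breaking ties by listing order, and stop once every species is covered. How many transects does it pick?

3

Pick 1: L1 covers 6 new species (otter, hare, kingfisher, adder, vole, trout).
Pick 2: L3 covers 4 new species (deer, heron, bat, frog).
Pick 3: L4 covers 1 new species (owl).
Greedy uses 3 transects.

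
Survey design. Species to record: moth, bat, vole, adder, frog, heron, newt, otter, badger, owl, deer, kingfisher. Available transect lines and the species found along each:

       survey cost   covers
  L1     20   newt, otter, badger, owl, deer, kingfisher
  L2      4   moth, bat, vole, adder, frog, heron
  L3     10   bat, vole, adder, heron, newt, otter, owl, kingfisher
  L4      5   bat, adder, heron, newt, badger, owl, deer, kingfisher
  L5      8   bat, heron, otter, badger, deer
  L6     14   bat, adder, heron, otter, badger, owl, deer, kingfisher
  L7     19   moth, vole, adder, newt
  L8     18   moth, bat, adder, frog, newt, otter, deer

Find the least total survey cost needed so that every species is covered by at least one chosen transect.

L2, L4, L5 cover every species at survey cost 4 + 5 + 8 = 17.
Any cover uses at least 2 transects; among all covering selections none totals below 17.

17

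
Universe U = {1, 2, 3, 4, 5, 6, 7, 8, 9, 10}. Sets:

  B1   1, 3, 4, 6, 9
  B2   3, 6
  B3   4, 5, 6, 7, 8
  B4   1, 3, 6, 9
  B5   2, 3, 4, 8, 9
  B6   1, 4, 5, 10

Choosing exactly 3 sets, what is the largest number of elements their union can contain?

Choosing B3, B5, B6 covers {1, 2, 3, 4, 5, 6, 7, 8, 9, 10} — 10 elements.
That is all 10 elements.

10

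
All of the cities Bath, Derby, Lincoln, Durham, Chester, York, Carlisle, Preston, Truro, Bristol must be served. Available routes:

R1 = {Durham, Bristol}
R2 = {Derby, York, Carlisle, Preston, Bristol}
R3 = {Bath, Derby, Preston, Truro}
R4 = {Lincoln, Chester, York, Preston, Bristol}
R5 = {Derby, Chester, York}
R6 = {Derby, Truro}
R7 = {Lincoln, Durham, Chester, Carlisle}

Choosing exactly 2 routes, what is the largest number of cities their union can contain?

Choosing R2, R7 covers {Derby, Lincoln, Durham, Chester, York, Carlisle, Preston, Bristol} — 8 cities.
No choice of 2 routes does better; here Bath, Truro are left uncovered.

8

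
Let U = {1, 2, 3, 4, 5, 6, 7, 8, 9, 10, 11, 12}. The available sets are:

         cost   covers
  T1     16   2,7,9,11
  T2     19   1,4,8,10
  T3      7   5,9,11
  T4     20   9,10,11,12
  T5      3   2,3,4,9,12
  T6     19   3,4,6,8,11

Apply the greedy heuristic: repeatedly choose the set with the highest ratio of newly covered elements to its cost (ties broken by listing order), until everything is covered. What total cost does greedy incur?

Pick 1: T5 adds 5 new (2, 3, 4, 9, 12) at cost 3 (ratio 5/3).
Pick 2: T3 adds 2 new (5, 11) at cost 7 (ratio 2/7).
Pick 3: T2 adds 3 new (1, 8, 10) at cost 19 (ratio 3/19).
Pick 4: T1 adds 1 new (7) at cost 16 (ratio 1/16).
Pick 5: T6 adds 1 new (6) at cost 19 (ratio 1/19).
Greedy total cost: 3 + 7 + 19 + 16 + 19 = 64.

64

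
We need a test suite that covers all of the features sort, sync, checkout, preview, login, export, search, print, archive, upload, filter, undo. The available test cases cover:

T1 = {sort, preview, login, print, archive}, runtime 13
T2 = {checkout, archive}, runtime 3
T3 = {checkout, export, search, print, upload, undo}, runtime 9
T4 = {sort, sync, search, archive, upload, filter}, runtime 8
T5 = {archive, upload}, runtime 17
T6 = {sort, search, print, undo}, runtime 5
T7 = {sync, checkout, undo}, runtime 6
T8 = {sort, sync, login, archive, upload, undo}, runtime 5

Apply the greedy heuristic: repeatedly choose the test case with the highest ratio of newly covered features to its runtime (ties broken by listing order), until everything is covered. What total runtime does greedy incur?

Pick 1: T8 adds 6 new (sort, sync, login, archive, upload, undo) at runtime 5 (ratio 6/5).
Pick 2: T3 adds 4 new (checkout, export, search, print) at runtime 9 (ratio 4/9).
Pick 3: T4 adds 1 new (filter) at runtime 8 (ratio 1/8).
Pick 4: T1 adds 1 new (preview) at runtime 13 (ratio 1/13).
Greedy total runtime: 5 + 9 + 8 + 13 = 35. (The true optimum is 30, so greedy overshoots here.)

35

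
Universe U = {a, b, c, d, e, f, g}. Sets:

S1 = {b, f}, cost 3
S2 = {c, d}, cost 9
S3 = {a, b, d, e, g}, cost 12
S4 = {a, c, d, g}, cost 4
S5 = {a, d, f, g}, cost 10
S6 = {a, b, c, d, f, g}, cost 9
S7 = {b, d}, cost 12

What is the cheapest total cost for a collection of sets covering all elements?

19

S1, S3, S4 cover every element at cost 3 + 12 + 4 = 19.
Any cover uses at least 2 sets; among all covering selections none totals below 19.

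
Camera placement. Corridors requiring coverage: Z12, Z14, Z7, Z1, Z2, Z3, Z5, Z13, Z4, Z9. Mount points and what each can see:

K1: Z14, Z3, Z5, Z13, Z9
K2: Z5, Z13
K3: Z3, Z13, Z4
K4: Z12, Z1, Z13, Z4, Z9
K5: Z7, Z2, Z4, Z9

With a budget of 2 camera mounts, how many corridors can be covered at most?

8

Choosing K1, K4 covers {Z12, Z14, Z1, Z3, Z5, Z13, Z4, Z9} — 8 corridors.
No choice of 2 camera mounts does better; here Z7, Z2 are left uncovered.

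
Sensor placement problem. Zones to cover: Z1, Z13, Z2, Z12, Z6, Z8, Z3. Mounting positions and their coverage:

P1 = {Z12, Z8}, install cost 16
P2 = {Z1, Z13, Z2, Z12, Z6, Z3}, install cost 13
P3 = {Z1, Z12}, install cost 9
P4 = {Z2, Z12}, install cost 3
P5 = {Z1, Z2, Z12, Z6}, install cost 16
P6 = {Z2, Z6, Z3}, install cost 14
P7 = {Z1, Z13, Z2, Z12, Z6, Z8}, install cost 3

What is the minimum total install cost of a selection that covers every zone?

16

P2, P7 cover every zone at install cost 13 + 3 = 16.
Any cover uses at least 2 sensor positions; among all covering selections none totals below 16.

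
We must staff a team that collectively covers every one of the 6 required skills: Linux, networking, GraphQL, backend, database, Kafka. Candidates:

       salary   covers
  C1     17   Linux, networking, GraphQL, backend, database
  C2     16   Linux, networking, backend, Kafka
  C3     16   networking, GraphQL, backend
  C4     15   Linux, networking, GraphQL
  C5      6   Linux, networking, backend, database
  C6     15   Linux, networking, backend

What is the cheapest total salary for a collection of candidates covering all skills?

C1, C2 cover every skill at salary 17 + 16 = 33.
Any cover uses at least 2 candidates; among all covering selections none totals below 33.

33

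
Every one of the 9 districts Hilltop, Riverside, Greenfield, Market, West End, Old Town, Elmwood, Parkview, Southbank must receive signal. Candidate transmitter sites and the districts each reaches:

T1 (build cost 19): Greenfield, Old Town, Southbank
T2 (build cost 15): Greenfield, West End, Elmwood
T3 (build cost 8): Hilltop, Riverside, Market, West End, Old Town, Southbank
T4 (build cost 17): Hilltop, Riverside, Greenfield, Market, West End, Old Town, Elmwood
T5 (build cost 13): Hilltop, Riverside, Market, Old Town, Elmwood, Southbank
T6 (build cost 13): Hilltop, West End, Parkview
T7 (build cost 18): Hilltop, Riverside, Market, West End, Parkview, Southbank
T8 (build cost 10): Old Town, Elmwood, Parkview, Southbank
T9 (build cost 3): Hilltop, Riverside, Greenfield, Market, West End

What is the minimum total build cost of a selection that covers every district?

T8, T9 cover every district at build cost 10 + 3 = 13.
Any cover uses at least 2 transmitter sites; among all covering selections none totals below 13.

13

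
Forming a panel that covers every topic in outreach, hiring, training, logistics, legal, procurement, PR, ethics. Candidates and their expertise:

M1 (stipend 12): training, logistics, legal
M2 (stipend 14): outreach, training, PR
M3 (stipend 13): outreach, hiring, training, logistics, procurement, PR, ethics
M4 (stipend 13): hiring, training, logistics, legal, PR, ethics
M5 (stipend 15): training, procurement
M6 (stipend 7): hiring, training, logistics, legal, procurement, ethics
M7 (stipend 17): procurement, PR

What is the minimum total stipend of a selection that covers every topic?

20

M3, M6 cover every topic at stipend 13 + 7 = 20.
Any cover uses at least 2 members; among all covering selections none totals below 20.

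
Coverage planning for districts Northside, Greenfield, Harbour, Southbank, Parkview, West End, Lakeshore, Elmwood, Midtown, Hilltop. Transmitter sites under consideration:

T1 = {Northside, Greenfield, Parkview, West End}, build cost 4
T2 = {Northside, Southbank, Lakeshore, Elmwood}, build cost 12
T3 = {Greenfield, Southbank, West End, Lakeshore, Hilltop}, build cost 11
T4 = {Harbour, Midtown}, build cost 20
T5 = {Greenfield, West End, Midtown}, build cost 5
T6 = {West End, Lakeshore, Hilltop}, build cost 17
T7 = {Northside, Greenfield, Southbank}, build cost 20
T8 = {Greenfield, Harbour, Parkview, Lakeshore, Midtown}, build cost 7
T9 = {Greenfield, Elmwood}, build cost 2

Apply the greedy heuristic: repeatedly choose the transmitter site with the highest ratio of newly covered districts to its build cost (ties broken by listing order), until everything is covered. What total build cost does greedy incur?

24

Pick 1: T1 adds 4 new (Northside, Greenfield, Parkview, West End) at build cost 4 (ratio 4/4).
Pick 2: T9 adds 1 new (Elmwood) at build cost 2 (ratio 1/2).
Pick 3: T8 adds 3 new (Harbour, Lakeshore, Midtown) at build cost 7 (ratio 3/7).
Pick 4: T3 adds 2 new (Southbank, Hilltop) at build cost 11 (ratio 2/11).
Greedy total build cost: 4 + 2 + 7 + 11 = 24.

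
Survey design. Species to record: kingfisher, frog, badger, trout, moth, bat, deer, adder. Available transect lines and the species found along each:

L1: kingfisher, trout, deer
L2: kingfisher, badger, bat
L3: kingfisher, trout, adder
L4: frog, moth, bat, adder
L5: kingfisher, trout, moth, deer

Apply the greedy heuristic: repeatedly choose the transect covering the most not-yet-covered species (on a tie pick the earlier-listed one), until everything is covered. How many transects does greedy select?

Pick 1: L4 covers 4 new species (frog, moth, bat, adder).
Pick 2: L1 covers 3 new species (kingfisher, trout, deer).
Pick 3: L2 covers 1 new species (badger).
Greedy uses 3 transects.

3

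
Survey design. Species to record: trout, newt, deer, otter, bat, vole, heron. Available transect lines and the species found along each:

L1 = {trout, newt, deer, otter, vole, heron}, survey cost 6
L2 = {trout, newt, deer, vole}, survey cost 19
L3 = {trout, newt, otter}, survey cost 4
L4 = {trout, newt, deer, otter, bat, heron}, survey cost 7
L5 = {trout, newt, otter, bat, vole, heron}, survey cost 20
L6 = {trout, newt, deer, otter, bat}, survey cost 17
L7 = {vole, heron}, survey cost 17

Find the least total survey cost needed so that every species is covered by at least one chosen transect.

L1, L4 cover every species at survey cost 6 + 7 = 13.
Any cover uses at least 2 transects; among all covering selections none totals below 13.

13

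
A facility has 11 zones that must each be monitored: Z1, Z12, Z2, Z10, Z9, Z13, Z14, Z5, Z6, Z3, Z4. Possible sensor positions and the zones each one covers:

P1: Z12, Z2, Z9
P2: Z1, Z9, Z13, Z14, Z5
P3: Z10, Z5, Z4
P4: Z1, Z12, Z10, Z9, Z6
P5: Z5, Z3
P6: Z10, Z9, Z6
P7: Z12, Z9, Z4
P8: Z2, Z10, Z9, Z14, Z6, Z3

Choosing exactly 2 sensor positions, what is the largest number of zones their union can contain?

9

Choosing P2, P8 covers {Z1, Z2, Z10, Z9, Z13, Z14, Z5, Z6, Z3} — 9 zones.
No choice of 2 sensor positions does better; here Z12, Z4 are left uncovered.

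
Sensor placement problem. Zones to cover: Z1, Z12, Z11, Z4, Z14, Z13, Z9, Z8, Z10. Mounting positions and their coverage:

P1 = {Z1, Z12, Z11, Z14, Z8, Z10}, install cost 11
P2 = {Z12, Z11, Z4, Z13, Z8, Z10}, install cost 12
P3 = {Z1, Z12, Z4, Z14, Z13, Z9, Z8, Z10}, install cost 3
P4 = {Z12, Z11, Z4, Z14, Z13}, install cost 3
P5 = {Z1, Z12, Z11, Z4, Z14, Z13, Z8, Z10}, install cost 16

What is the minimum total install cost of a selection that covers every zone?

6

P3, P4 cover every zone at install cost 3 + 3 = 6.
Any cover uses at least 2 sensor positions; among all covering selections none totals below 6.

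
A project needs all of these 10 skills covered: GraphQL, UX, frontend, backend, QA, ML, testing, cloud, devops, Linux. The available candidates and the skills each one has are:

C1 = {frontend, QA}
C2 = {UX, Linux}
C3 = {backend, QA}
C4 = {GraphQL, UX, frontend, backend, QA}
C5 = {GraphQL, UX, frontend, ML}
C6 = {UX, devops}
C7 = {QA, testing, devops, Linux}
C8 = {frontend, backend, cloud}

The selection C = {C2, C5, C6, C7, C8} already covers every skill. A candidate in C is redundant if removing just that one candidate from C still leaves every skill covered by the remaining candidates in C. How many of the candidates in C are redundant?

Drop C2: the rest still cover every skill — redundant.
Drop C5: GraphQL, ML uncovered — not redundant.
Drop C6: the rest still cover every skill — redundant.
Drop C7: QA, testing uncovered — not redundant.
Drop C8: backend, cloud uncovered — not redundant.
2 redundant: C2, C6.

2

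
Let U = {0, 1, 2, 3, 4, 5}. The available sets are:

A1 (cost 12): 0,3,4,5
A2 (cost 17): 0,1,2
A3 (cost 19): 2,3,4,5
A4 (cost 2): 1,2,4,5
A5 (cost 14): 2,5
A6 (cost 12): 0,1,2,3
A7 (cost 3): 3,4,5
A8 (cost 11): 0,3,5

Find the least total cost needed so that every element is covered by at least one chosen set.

13

A4, A8 cover every element at cost 2 + 11 = 13.
Any cover uses at least 2 sets; among all covering selections none totals below 13.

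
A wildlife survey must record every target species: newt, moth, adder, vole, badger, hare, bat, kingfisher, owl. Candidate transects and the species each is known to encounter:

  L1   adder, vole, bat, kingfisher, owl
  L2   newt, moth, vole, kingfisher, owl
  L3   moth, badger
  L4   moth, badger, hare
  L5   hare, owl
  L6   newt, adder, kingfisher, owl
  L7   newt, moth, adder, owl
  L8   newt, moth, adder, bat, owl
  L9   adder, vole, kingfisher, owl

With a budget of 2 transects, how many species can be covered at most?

8

Choosing L1, L4 covers {moth, adder, vole, badger, hare, bat, kingfisher, owl} — 8 species.
No choice of 2 transects does better; here newt is left uncovered.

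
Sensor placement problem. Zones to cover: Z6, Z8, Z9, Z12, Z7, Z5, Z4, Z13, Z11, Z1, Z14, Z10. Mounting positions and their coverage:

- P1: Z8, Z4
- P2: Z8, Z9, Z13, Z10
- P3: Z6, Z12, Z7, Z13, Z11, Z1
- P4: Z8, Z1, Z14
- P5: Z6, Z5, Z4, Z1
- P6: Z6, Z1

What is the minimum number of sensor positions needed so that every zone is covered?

P2, P3, P4, P5 together cover {Z6, Z8, Z9, Z12, Z7, Z5, Z4, Z13, Z11, Z1, Z14, Z10} — every zone.
No 3 of the 6 sensor positions cover everything (all 20 triples fall short), so 4 is minimum.

4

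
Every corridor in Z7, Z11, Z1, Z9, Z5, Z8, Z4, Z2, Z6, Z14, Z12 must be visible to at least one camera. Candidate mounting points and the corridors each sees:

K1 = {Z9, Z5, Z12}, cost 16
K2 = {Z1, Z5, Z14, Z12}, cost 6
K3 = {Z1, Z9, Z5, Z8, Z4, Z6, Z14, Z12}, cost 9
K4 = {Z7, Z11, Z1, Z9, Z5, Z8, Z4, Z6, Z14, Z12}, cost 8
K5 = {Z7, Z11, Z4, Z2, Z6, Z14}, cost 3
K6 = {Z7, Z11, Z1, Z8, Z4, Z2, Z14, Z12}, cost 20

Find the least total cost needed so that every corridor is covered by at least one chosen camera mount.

11

K4, K5 cover every corridor at cost 8 + 3 = 11.
Any cover uses at least 2 camera mounts; among all covering selections none totals below 11.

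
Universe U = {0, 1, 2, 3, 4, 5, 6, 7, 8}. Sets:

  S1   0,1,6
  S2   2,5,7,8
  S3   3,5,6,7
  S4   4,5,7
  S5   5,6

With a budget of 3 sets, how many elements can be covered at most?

Choosing S1, S2, S3 covers {0, 1, 2, 3, 5, 6, 7, 8} — 8 elements.
No choice of 3 sets does better; here 4 is left uncovered.

8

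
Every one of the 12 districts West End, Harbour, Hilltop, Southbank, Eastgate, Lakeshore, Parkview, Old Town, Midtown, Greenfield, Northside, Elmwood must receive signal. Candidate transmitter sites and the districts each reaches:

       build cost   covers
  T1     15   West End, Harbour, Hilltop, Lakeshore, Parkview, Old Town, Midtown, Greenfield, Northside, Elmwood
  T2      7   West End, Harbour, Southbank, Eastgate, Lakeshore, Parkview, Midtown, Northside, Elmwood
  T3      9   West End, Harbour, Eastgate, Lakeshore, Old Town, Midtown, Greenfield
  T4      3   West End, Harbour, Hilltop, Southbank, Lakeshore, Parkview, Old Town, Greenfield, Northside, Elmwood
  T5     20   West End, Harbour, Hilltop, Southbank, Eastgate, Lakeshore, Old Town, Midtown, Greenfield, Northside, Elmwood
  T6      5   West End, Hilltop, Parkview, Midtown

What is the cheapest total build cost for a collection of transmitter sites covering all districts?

10

T2, T4 cover every district at build cost 7 + 3 = 10.
Any cover uses at least 2 transmitter sites; among all covering selections none totals below 10.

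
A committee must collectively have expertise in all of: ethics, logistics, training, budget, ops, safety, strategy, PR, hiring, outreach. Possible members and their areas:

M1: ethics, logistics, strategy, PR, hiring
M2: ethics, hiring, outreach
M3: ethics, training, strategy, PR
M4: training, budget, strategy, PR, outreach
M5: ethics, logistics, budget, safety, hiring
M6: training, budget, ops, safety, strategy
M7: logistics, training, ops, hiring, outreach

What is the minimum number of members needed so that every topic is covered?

3

M1, M2, M6 together cover {ethics, logistics, training, budget, ops, safety, strategy, PR, hiring, outreach} — every topic.
No 2 of the 7 members cover everything (all 21 pairs fall short), so 3 is minimum.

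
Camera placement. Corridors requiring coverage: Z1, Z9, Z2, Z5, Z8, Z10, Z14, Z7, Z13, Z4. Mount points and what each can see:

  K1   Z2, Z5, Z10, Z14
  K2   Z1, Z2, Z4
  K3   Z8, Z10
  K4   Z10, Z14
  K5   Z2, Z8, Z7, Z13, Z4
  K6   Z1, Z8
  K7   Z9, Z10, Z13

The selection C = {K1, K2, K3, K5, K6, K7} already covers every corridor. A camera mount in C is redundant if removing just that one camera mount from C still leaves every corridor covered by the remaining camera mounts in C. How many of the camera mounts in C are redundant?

3

Drop K1: Z5, Z14 uncovered — not redundant.
Drop K2: the rest still cover every corridor — redundant.
Drop K3: the rest still cover every corridor — redundant.
Drop K5: Z7 uncovered — not redundant.
Drop K6: the rest still cover every corridor — redundant.
Drop K7: Z9 uncovered — not redundant.
3 redundant: K2, K3, K6.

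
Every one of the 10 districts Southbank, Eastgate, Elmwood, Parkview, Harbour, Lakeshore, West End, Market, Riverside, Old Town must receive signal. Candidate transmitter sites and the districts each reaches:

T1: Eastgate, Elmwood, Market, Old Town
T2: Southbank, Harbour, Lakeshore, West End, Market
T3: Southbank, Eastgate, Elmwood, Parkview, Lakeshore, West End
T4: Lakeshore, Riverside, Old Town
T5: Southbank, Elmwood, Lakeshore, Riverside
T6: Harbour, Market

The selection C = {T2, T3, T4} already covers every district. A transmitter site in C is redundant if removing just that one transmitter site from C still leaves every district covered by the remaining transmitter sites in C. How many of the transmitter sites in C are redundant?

0

Drop T2: Harbour, Market uncovered — not redundant.
Drop T3: Eastgate, Elmwood, Parkview uncovered — not redundant.
Drop T4: Riverside, Old Town uncovered — not redundant.
None of the transmitter sites in C is redundant.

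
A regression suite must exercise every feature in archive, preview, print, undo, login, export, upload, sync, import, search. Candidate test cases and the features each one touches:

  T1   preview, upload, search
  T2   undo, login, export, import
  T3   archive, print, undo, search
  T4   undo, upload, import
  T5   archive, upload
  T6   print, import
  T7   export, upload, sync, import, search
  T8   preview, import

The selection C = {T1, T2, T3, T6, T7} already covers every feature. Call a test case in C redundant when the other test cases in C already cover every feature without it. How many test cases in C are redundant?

1

Drop T1: preview uncovered — not redundant.
Drop T2: login uncovered — not redundant.
Drop T3: archive uncovered — not redundant.
Drop T6: the rest still cover every feature — redundant.
Drop T7: sync uncovered — not redundant.
1 redundant: T6.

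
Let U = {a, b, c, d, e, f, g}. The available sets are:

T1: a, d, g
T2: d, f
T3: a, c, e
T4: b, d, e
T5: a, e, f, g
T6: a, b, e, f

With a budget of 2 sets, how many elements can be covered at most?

Choosing T1, T6 covers {a, b, d, e, f, g} — 6 elements.
No choice of 2 sets does better; here c is left uncovered.

6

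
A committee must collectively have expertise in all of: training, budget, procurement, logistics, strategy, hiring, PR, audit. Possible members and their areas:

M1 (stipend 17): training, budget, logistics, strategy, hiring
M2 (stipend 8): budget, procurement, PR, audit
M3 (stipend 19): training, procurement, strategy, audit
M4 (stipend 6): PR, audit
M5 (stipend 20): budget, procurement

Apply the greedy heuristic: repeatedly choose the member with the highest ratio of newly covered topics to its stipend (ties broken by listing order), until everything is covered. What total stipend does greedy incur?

25

Pick 1: M2 adds 4 new (budget, procurement, PR, audit) at stipend 8 (ratio 4/8).
Pick 2: M1 adds 4 new (training, logistics, strategy, hiring) at stipend 17 (ratio 4/17).
Greedy total stipend: 8 + 17 = 25.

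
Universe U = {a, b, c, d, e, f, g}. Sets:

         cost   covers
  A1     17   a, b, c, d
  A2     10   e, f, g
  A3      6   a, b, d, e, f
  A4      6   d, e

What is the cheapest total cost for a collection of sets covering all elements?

A1, A2 cover every element at cost 17 + 10 = 27.
Any cover uses at least 2 sets; among all covering selections none totals below 27.

27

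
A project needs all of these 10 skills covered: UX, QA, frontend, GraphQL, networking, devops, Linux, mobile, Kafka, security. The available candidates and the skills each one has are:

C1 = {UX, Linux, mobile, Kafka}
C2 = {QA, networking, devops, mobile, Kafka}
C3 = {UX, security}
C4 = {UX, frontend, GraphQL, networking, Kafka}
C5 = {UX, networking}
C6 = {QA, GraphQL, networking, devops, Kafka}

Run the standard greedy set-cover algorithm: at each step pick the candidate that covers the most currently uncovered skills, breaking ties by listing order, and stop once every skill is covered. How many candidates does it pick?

Pick 1: C2 covers 5 new skills (QA, networking, devops, mobile, Kafka).
Pick 2: C4 covers 3 new skills (UX, frontend, GraphQL).
Pick 3: C1 covers 1 new skills (Linux).
Pick 4: C3 covers 1 new skills (security).
Greedy uses 4 candidates.

4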